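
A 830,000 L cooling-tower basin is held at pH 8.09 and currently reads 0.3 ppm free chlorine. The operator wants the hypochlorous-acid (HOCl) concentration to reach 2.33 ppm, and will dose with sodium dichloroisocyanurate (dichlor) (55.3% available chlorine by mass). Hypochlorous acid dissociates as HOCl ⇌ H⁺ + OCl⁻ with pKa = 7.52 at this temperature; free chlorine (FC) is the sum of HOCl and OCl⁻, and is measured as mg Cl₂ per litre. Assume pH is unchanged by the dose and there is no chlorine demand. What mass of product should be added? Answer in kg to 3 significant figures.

[OCl⁻]/[HOCl] = 10^(pH − pKa) = 10^(8.09 − 7.52) = 3.715; fraction as HOCl = 1/(1 + 3.715) = 0.2121.
Free chlorine required for 2.33 ppm HOCl: 2.33 / 0.2121 = 10.99 ppm.
FC to add: 10.99 − 0.3 = 10.69 mg/L as Cl₂.
Cl₂ equivalent: 10.69 mg/L × 830,000 L = 8870 g.
Product at 55.3% available Cl: 8870 / 0.553 = 16,040 g.

16.0 kg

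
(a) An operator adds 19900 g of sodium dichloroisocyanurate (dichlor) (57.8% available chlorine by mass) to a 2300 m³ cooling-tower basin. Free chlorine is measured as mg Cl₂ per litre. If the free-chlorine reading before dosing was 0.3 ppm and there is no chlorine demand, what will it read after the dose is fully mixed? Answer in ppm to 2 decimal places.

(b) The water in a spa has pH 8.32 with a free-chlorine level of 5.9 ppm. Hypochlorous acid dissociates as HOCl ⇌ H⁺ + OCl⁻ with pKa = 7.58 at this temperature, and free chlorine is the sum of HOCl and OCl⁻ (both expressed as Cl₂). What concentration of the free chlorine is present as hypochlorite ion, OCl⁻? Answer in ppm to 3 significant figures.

(a) Volume: 2300 m³ = 2,300,000 L.
(a) Available chlorine delivered: 19,900 g × 0.578 = 11,500 g as Cl₂.
(a) Concentration rise: 11,500 g / 2,300,000 L = 5.001 mg/L = 5.00 ppm.
(a) Final FC: 0.3 + 5.00 = 5.30 ppm.

(b) [OCl⁻]/[HOCl] = 10^(pH − pKa) = 10^(8.32 − 7.58) = 10^0.74 = 5.495.
(b) Fraction as HOCl = 1 / (1 + 5.495) = 0.154.
(b) OCl⁻ = (1 − 0.154) × 5.9 ppm = 4.992 ppm.

(a) 5.30 ppm; (b) 4.99 ppm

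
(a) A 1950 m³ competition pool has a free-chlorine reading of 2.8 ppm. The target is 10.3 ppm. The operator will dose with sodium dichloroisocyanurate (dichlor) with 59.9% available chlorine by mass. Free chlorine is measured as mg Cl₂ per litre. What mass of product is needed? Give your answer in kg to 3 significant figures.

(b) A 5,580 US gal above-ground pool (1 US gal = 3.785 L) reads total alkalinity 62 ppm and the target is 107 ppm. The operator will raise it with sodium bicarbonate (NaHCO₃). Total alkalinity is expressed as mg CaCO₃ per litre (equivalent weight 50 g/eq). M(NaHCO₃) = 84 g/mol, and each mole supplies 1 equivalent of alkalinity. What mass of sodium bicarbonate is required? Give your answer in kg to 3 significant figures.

(a) 24.4 kg; (b) 1.60 kg

(a) Volume: 1950 m³ = 1,950,000 L.
(a) Chlorine deficit: 10.3 − 2.8 = 7.5 ppm = 7.5 mg/L as Cl₂.
(a) Cl₂ equivalent needed: 7.5 mg/L × 1,950,000 L = 14,620,000 mg = 14,620 g.
(a) Product at 59.9% available chlorine: 14,620 / 0.599 = 24,420 g.

(b) Volume: 5,580 US gal × 3.785 L/gal = 21,120 L.
(b) Alkalinity to add: (107 − 62) = 45 mg/L as CaCO₃ × 21,120 L = 950.4 g as CaCO₃.
(b) Equivalents: 950.4 g ÷ 50 g/eq = 19.01 eq.
(b) NaHCO₃ supplies 1 eq per mole → 19.01 mol.
(b) Mass: 19.01 mol × 84 g/mol = 1597 g.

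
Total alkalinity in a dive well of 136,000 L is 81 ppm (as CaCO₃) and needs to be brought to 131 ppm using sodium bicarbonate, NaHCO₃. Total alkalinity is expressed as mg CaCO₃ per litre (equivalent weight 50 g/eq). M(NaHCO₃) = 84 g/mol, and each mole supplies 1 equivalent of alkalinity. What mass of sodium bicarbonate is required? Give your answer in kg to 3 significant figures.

11.4 kg

Alkalinity to add: (131 − 81) = 50 mg/L as CaCO₃ × 136,000 L = 6800 g as CaCO₃.
Equivalents: 6800 g ÷ 50 g/eq = 136 eq.
NaHCO₃ supplies 1 eq per mole → 136 mol.
Mass: 136 mol × 84 g/mol = 11,420 g.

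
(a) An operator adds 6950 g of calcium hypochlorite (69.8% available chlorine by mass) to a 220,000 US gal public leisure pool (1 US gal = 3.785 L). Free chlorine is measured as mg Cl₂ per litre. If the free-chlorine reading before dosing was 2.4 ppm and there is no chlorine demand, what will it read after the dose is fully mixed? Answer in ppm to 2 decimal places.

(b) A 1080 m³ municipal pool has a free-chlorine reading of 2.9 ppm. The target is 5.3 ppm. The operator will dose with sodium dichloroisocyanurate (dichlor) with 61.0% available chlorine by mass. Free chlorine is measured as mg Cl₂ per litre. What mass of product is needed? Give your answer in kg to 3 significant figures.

(a) 8.23 ppm; (b) 4.25 kg

(a) Volume: 220,000 US gal × 3.785 L/gal = 832,700 L.
(a) Available chlorine delivered: 6950 g × 0.698 = 4851 g as Cl₂.
(a) Concentration rise: 4851 g / 832,700 L = 5.826 mg/L = 5.83 ppm.
(a) Final FC: 2.4 + 5.83 = 8.23 ppm.

(b) Volume: 1080 m³ = 1,080,000 L.
(b) Chlorine deficit: 5.3 − 2.9 = 2.4 ppm = 2.4 mg/L as Cl₂.
(b) Cl₂ equivalent needed: 2.4 mg/L × 1,080,000 L = 2,592,000 mg = 2592 g.
(b) Product at 61.0% available chlorine: 2592 / 0.61 = 4249 g.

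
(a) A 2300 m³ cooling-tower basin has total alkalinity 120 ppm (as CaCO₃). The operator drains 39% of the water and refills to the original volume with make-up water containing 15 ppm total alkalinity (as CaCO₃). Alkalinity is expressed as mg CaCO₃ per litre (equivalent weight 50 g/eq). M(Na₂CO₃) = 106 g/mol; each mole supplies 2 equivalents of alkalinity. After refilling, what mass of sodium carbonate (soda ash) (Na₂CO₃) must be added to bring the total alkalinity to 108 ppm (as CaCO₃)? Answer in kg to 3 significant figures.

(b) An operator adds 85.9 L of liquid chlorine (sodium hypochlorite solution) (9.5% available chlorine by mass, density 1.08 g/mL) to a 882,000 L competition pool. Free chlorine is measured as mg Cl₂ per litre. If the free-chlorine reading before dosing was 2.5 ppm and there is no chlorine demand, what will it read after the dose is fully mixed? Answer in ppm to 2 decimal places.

(a) 70.6 kg; (b) 12.49 ppm

(a) Volume: 2300 m³ = 2,300,000 L.
(a) After draining 39% and refilling: 120 × 0.61 + 15 × 0.39 = 79.05 ppm.
(a) Deficit to target: 108 − 79.05 = 28.95 mg/L.
(a) As CaCO₃: 28.95 mg/L × 2,300,000 L = 66,590 g; ÷ 50 g/eq ÷ 2 = 665.9 mol Na₂CO₃.
(a) Mass: 665.9 × 106 = 70,580 g.

(b) Mass of solution: 85.9 L × 1000 mL/L × 1.08 g/mL = 92,770 g.
(b) Available chlorine delivered: 92,770 g × 0.095 = 8813 g as Cl₂.
(b) Concentration rise: 8813 g / 882,000 L = 9.992 mg/L = 9.99 ppm.
(b) Final FC: 2.5 + 9.99 = 12.49 ppm.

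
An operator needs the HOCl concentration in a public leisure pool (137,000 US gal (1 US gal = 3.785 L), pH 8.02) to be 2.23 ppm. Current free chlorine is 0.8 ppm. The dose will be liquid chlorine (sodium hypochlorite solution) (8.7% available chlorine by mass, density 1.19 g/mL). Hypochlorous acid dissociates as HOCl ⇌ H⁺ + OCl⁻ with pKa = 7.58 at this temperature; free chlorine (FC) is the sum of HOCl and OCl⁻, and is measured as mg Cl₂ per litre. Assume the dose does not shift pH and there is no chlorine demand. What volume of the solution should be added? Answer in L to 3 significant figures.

Volume: 137,000 US gal × 3.785 L/gal = 518,545 L.
[OCl⁻]/[HOCl] = 10^(pH − pKa) = 10^(8.02 − 7.58) = 2.754; fraction as HOCl = 1/(1 + 2.754) = 0.2664.
Free chlorine required for 2.23 ppm HOCl: 2.23 / 0.2664 = 8.372 ppm.
FC to add: 8.372 − 0.8 = 7.572 mg/L as Cl₂.
Cl₂ equivalent: 7.572 mg/L × 518,545 L = 3926 g.
Product at 8.7% available Cl: 3926 / 0.087 = 45,130 g.
Volume: 45,130 g ÷ 1.19 g/mL = 37,930 mL.

37.9 L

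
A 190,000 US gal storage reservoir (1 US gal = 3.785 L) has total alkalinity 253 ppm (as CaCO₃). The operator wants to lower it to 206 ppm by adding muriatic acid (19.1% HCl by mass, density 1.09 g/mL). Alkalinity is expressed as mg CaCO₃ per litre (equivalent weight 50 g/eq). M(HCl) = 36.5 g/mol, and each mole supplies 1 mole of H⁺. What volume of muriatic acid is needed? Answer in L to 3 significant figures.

119 L

Volume: 190,000 US gal × 3.785 L/gal = 719,150 L.
Alkalinity to neutralize: (253 − 206) = 47 mg/L as CaCO₃ × 719,150 L = 33,800 g as CaCO₃.
Equivalents of H⁺ required: 33,800 ÷ 50 g/eq = 676 eq = 676 mol HCl.
Mass of HCl: 676 × 36.5 = 24,670 g.
Mass of 19.1% solution: 24,670 / 0.191 = 129,200 g.
Volume: 129,200 g ÷ 1.09 g/mL = 118,500 mL.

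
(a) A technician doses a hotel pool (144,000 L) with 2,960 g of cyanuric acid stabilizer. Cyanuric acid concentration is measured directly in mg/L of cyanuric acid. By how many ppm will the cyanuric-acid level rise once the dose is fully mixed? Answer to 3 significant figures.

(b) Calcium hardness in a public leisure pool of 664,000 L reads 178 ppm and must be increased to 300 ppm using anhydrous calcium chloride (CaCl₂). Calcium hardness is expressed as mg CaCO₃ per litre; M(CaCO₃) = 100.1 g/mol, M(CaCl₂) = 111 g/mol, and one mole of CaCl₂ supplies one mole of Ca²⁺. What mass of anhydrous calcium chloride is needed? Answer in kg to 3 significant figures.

(a) Rise: 2,960 g / 144,000 L × 1000 = 20.56 mg/L.

(b) Hardness to add: (300 − 178) = 122 mg/L as CaCO₃ × 664,000 L = 81,010 g as CaCO₃.
(b) Moles of Ca²⁺ (1 mol Ca²⁺ ≡ 1 mol CaCO₃): 81,010 / 100.1 g/mol = 809.3 mol.
(b) Mass of CaCl₂: 809.3 × 111 = 89,830 g.

(a) 20.6 ppm; (b) 89.8 kg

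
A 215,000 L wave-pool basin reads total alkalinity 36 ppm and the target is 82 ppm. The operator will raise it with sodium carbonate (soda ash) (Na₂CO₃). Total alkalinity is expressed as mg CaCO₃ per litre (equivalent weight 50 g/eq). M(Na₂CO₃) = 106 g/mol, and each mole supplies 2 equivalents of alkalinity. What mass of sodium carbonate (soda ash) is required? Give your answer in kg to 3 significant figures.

Alkalinity to add: (82 − 36) = 46 mg/L as CaCO₃ × 215,000 L = 9890 g as CaCO₃.
Equivalents: 9890 g ÷ 50 g/eq = 197.8 eq.
Each mole of Na₂CO₃ supplies 2 eq, so 197.8 / 2 = 98.9 mol.
Mass: 98.9 mol × 106 g/mol = 10,480 g.

10.5 kg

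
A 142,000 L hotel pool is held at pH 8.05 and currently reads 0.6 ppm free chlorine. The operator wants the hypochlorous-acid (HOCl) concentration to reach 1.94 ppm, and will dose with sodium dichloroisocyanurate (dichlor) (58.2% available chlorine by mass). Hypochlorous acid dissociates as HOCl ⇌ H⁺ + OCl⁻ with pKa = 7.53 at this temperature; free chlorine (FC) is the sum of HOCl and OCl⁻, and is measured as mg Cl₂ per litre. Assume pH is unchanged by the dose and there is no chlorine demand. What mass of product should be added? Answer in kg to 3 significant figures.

1.89 kg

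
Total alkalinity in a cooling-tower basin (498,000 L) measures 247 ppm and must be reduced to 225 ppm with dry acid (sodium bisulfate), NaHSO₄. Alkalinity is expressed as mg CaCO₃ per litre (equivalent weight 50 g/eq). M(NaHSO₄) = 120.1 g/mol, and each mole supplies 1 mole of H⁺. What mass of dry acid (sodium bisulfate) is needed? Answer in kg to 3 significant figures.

Alkalinity to neutralize: (247 − 225) = 22 mg/L as CaCO₃ × 498,000 L = 10,960 g as CaCO₃.
Equivalents of H⁺ required: 10,960 ÷ 50 g/eq = 219.1 eq = 219.1 mol NaHSO₄.
Mass of NaHSO₄: 219.1 × 120.1 = 26,320 g.

26.3 kg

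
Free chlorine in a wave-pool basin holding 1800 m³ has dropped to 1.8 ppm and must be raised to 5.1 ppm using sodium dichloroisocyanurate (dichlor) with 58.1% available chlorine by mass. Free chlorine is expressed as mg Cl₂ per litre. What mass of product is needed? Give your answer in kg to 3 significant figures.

Volume: 1800 m³ = 1,800,000 L.
Chlorine deficit: 5.1 − 1.8 = 3.3 ppm = 3.3 mg/L as Cl₂.
Cl₂ equivalent needed: 3.3 mg/L × 1,800,000 L = 5,940,000 mg = 5940 g.
Product at 58.1% available chlorine: 5940 / 0.581 = 10,220 g.

10.2 kg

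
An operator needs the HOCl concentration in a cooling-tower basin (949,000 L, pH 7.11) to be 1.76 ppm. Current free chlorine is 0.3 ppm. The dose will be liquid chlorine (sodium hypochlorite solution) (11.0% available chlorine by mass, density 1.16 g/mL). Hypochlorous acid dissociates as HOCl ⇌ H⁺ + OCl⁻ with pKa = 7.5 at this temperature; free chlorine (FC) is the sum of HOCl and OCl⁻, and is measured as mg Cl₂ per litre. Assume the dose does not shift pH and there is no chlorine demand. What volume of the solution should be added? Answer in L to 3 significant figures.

[OCl⁻]/[HOCl] = 10^(pH − pKa) = 10^(7.11 − 7.5) = 0.4074; fraction as HOCl = 1/(1 + 0.4074) = 0.7105.
Free chlorine required for 1.76 ppm HOCl: 1.76 / 0.7105 = 2.477 ppm.
FC to add: 2.477 − 0.3 = 2.177 mg/L as Cl₂.
Cl₂ equivalent: 2.177 mg/L × 949,000 L = 2066 g.
Product at 11.0% available Cl: 2066 / 0.11 = 18,780 g.
Volume: 18,780 g ÷ 1.16 g/mL = 16,190 mL.

16.2 L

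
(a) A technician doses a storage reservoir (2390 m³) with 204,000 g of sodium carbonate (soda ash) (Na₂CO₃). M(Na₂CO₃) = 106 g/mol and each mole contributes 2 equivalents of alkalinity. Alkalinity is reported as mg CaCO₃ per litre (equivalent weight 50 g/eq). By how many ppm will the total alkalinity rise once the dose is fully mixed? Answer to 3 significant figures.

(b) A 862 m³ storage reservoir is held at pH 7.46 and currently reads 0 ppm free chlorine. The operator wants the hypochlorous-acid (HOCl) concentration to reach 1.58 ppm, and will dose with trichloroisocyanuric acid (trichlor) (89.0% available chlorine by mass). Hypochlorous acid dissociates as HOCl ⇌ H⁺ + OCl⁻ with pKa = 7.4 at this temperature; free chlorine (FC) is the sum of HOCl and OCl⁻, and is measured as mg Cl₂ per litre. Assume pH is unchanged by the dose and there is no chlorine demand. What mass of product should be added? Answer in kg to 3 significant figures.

(a) 80.5 ppm; (b) 3.29 kg

(a) Volume: 2390 m³ = 2,390,000 L.
(a) Moles of Na₂CO₃: 204,000 g ÷ 106 g/mol = 1925 mol → 3849 eq of alkalinity.
(a) As CaCO₃: 3849 eq × 50 g/eq = 192,500 g.
(a) Rise: 192,500 g / 2,390,000 L × 1000 = 80.52 mg/L.

(b) Volume: 862 m³ = 862,000 L.
(b) [OCl⁻]/[HOCl] = 10^(pH − pKa) = 10^(7.46 − 7.4) = 1.148; fraction as HOCl = 1/(1 + 1.148) = 0.4655.
(b) Free chlorine required for 1.58 ppm HOCl: 1.58 / 0.4655 = 3.394 ppm.
(b) FC to add: 3.394 − 0 = 3.394 mg/L as Cl₂.
(b) Cl₂ equivalent: 3.394 mg/L × 862,000 L = 2926 g.
(b) Product at 89.0% available Cl: 2926 / 0.89 = 3287 g.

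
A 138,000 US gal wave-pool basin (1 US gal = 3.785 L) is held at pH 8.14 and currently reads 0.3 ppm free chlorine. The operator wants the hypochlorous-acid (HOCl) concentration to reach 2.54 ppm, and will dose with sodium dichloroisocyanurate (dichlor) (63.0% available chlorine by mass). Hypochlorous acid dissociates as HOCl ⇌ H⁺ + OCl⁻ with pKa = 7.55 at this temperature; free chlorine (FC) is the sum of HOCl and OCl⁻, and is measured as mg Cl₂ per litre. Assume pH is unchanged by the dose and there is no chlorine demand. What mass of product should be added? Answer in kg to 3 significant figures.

Volume: 138,000 US gal × 3.785 L/gal = 522,330 L.
[OCl⁻]/[HOCl] = 10^(pH − pKa) = 10^(8.14 − 7.55) = 3.89; fraction as HOCl = 1/(1 + 3.89) = 0.2045.
Free chlorine required for 2.54 ppm HOCl: 2.54 / 0.2045 = 12.42 ppm.
FC to add: 12.42 − 0.3 = 12.12 mg/L as Cl₂.
Cl₂ equivalent: 12.12 mg/L × 522,330 L = 6332 g.
Product at 63.0% available Cl: 6332 / 0.63 = 10,050 g.

10.1 kg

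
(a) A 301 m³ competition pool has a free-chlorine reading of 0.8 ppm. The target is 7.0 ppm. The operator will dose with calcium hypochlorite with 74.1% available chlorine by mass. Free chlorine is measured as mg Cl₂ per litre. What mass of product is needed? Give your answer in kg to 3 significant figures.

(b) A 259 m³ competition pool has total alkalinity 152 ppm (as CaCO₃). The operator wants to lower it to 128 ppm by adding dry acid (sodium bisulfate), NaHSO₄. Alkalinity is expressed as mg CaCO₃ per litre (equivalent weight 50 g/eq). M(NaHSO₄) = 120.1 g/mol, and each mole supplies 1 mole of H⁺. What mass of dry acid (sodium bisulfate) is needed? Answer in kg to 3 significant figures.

(a) 2.52 kg; (b) 14.9 kg

(a) Volume: 301 m³ = 301,000 L.
(a) Chlorine deficit: 7.0 − 0.8 = 6.2 ppm = 6.2 mg/L as Cl₂.
(a) Cl₂ equivalent needed: 6.2 mg/L × 301,000 L = 1,866,000 mg = 1866 g.
(a) Product at 74.1% available chlorine: 1866 / 0.741 = 2518 g.

(b) Volume: 259 m³ = 259,000 L.
(b) Alkalinity to neutralize: (152 − 128) = 24 mg/L as CaCO₃ × 259,000 L = 6216 g as CaCO₃.
(b) Equivalents of H⁺ required: 6216 ÷ 50 g/eq = 124.3 eq = 124.3 mol NaHSO₄.
(b) Mass of NaHSO₄: 124.3 × 120.1 = 14,930 g.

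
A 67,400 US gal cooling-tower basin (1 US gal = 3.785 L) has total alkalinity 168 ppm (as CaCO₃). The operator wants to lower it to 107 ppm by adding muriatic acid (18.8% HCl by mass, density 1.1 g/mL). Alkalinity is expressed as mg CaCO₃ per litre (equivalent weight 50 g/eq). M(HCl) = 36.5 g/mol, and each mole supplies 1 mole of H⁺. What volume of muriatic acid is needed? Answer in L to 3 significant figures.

54.9 L

Volume: 67,400 US gal × 3.785 L/gal = 255,109 L.
Alkalinity to neutralize: (168 − 107) = 61 mg/L as CaCO₃ × 255,109 L = 15,560 g as CaCO₃.
Equivalents of H⁺ required: 15,560 ÷ 50 g/eq = 311.2 eq = 311.2 mol HCl.
Mass of HCl: 311.2 × 36.5 = 11,360 g.
Mass of 18.8% solution: 11,360 / 0.188 = 60,430 g.
Volume: 60,430 g ÷ 1.1 g/mL = 54,930 mL.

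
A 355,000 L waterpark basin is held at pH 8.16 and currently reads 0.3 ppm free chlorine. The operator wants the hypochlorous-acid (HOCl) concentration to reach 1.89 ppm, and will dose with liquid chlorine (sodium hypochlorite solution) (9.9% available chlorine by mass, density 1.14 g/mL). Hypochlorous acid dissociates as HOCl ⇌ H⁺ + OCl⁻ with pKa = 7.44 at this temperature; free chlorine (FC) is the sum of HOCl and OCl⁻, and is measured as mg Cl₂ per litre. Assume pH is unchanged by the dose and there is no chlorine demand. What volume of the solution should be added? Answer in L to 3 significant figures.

36.2 L

[OCl⁻]/[HOCl] = 10^(pH − pKa) = 10^(8.16 − 7.44) = 5.248; fraction as HOCl = 1/(1 + 5.248) = 0.16.
Free chlorine required for 1.89 ppm HOCl: 1.89 / 0.16 = 11.81 ppm.
FC to add: 11.81 − 0.3 = 11.51 mg/L as Cl₂.
Cl₂ equivalent: 11.51 mg/L × 355,000 L = 4086 g.
Product at 9.9% available Cl: 4086 / 0.099 = 41,270 g.
Volume: 41,270 g ÷ 1.14 g/mL = 36,200 mL.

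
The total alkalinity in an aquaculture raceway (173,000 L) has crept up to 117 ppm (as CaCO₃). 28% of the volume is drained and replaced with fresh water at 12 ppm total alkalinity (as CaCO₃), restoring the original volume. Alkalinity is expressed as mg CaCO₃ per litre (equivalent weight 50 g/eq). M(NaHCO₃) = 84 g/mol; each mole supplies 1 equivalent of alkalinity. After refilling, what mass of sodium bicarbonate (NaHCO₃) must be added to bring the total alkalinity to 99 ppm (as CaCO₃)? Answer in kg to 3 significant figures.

After draining 28% and refilling: 117 × 0.72 + 12 × 0.28 = 87.6 ppm.
Deficit to target: 99 − 87.6 = 11.4 mg/L.
As CaCO₃: 11.4 mg/L × 173,000 L = 1972 g; ÷ 50 g/eq ÷ 1 = 39.44 mol NaHCO₃.
Mass: 39.44 × 84 = 3313 g.

3.31 kg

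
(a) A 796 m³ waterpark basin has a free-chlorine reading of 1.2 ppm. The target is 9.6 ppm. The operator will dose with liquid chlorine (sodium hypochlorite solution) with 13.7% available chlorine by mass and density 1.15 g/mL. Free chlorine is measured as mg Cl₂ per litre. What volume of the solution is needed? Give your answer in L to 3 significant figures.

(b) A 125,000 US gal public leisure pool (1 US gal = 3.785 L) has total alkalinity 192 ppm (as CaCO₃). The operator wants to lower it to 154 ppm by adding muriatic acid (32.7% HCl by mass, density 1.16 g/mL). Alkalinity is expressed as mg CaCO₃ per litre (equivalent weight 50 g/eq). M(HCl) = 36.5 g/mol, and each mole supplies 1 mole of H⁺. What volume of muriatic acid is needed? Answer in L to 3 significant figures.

(a) Volume: 796 m³ = 796,000 L.
(a) Chlorine deficit: 9.6 − 1.2 = 8.4 ppm = 8.4 mg/L as Cl₂.
(a) Cl₂ equivalent needed: 8.4 mg/L × 796,000 L = 6,686,000 mg = 6686 g.
(a) Product at 13.7% available chlorine: 6686 / 0.137 = 48,810 g.
(a) Volume at density 1.15 g/mL: 48,810 g ÷ 1.15 g/mL = 42,440 mL.

(b) Volume: 125,000 US gal × 3.785 L/gal = 473,125 L.
(b) Alkalinity to neutralize: (192 − 154) = 38 mg/L as CaCO₃ × 473,125 L = 17,980 g as CaCO₃.
(b) Equivalents of H⁺ required: 17,980 ÷ 50 g/eq = 359.6 eq = 359.6 mol HCl.
(b) Mass of HCl: 359.6 × 36.5 = 13,120 g.
(b) Mass of 32.7% solution: 13,120 / 0.327 = 40,140 g.
(b) Volume: 40,140 g ÷ 1.16 g/mL = 34,600 mL.

(a) 42.4 L; (b) 34.6 L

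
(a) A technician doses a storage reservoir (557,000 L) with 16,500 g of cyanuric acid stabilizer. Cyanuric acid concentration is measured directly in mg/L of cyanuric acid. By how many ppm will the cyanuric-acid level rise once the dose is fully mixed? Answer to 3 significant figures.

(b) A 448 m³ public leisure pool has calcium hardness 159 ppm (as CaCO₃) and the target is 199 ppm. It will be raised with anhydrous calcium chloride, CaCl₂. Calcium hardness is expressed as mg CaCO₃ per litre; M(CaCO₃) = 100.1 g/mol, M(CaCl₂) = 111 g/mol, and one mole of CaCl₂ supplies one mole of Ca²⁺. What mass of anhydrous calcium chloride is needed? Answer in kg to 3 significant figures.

(a) Rise: 16,500 g / 557,000 L × 1000 = 29.62 mg/L.

(b) Volume: 448 m³ = 448,000 L.
(b) Hardness to add: (199 − 159) = 40 mg/L as CaCO₃ × 448,000 L = 17,920 g as CaCO₃.
(b) Moles of Ca²⁺ (1 mol Ca²⁺ ≡ 1 mol CaCO₃): 17,920 / 100.1 g/mol = 179 mol.
(b) Mass of CaCl₂: 179 × 111 = 19,870 g.

(a) 29.6 ppm; (b) 19.9 kg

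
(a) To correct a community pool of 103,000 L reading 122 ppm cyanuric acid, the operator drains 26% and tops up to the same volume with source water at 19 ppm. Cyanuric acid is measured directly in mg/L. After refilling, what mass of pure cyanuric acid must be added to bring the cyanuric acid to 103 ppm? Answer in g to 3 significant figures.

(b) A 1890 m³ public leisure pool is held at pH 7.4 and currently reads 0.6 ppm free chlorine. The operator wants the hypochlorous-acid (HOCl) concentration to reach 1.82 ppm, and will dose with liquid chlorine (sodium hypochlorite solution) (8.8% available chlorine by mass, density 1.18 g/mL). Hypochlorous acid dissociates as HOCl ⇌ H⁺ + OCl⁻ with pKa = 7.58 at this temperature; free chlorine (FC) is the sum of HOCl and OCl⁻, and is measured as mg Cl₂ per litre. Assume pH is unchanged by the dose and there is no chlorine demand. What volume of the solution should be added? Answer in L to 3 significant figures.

(a) After draining 26% and refilling: 122 × 0.74 + 19 × 0.26 = 95.22 ppm.
(a) Deficit to target: 103 − 95.22 = 7.78 mg/L.
(a) Mass: 7.78 mg/L × 103,000 L = 801.3 g cyanuric acid.

(b) Volume: 1890 m³ = 1,890,000 L.
(b) [OCl⁻]/[HOCl] = 10^(pH − pKa) = 10^(7.4 − 7.58) = 0.6607; fraction as HOCl = 1/(1 + 0.6607) = 0.6022.
(b) Free chlorine required for 1.82 ppm HOCl: 1.82 / 0.6022 = 3.022 ppm.
(b) FC to add: 3.022 − 0.6 = 2.422 mg/L as Cl₂.
(b) Cl₂ equivalent: 2.422 mg/L × 1,890,000 L = 4578 g.
(b) Product at 8.8% available Cl: 4578 / 0.088 = 52,030 g.
(b) Volume: 52,030 g ÷ 1.18 g/mL = 44,090 mL.

(a) 801 g; (b) 44.1 L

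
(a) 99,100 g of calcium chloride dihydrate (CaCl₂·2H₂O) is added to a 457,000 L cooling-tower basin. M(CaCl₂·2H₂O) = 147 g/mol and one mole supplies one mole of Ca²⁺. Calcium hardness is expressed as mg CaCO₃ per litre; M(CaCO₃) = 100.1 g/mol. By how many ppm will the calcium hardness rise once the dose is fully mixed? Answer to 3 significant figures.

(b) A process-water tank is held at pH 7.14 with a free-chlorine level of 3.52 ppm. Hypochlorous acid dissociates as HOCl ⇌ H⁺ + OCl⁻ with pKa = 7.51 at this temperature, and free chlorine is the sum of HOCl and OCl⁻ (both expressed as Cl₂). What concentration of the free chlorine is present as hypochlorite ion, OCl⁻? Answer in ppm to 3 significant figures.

(a) Moles of Ca²⁺: 99,100 g ÷ 147 g/mol = 674.1 mol.
(a) As CaCO₃: 674.1 mol × 100.1 g/mol = 67,480 g.
(a) Rise: 67,480 g / 457,000 L × 1000 = 147.7 mg/L.

(b) [OCl⁻]/[HOCl] = 10^(pH − pKa) = 10^(7.14 − 7.51) = 10^-0.37 = 0.4266.
(b) Fraction as HOCl = 1 / (1 + 0.4266) = 0.701.
(b) OCl⁻ = (1 − 0.701) × 3.52 ppm = 1.053 ppm.

(a) 148 ppm; (b) 1.05 ppm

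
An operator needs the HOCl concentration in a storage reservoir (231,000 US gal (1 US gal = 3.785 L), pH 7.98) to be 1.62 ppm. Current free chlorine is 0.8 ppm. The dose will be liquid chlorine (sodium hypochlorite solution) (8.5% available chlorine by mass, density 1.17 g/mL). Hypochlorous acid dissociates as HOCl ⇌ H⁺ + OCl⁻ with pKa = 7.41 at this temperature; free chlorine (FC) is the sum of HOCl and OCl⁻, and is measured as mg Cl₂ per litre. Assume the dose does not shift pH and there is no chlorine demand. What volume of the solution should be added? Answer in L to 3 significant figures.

60.1 L

Volume: 231,000 US gal × 3.785 L/gal = 874,335 L.
[OCl⁻]/[HOCl] = 10^(pH − pKa) = 10^(7.98 − 7.41) = 3.715; fraction as HOCl = 1/(1 + 3.715) = 0.2121.
Free chlorine required for 1.62 ppm HOCl: 1.62 / 0.2121 = 7.639 ppm.
FC to add: 7.639 − 0.8 = 6.839 mg/L as Cl₂.
Cl₂ equivalent: 6.839 mg/L × 874,335 L = 5979 g.
Product at 8.5% available Cl: 5979 / 0.085 = 70,350 g.
Volume: 70,350 g ÷ 1.17 g/mL = 60,130 mL.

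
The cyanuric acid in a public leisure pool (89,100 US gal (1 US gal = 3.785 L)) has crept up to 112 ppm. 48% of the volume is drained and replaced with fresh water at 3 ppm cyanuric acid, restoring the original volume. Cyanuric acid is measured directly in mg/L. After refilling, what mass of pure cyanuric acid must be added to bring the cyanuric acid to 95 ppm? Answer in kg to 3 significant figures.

Volume: 89,100 US gal × 3.785 L/gal = 337,244 L.
After draining 48% and refilling: 112 × 0.52 + 3 × 0.48 = 59.68 ppm.
Deficit to target: 95 − 59.68 = 35.32 mg/L.
Mass: 35.32 mg/L × 337,244 L = 11,910 g cyanuric acid.

11.9 kg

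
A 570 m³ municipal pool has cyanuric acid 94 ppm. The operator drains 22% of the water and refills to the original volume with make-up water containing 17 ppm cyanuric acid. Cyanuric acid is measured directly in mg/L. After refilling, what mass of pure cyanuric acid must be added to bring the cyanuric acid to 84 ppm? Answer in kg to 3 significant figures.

3.96 kg

Volume: 570 m³ = 570,000 L.
After draining 22% and refilling: 94 × 0.78 + 17 × 0.22 = 77.06 ppm.
Deficit to target: 84 − 77.06 = 6.94 mg/L.
Mass: 6.94 mg/L × 570,000 L = 3956 g cyanuric acid.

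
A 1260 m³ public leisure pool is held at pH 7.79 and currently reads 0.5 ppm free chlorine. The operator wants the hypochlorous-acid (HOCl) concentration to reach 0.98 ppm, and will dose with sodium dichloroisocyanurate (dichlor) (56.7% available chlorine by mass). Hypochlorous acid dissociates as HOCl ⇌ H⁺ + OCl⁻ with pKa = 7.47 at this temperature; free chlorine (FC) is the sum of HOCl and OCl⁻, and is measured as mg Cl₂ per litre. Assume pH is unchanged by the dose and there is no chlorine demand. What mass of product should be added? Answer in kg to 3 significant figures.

5.62 kg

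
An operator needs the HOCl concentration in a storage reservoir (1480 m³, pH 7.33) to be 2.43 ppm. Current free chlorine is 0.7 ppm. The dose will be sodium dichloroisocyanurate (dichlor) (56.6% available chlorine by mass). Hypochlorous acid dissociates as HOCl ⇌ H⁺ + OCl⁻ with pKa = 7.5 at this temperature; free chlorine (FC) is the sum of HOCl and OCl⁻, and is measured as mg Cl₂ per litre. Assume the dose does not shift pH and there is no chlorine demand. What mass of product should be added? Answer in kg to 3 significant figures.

Volume: 1480 m³ = 1,480,000 L.
[OCl⁻]/[HOCl] = 10^(pH − pKa) = 10^(7.33 − 7.5) = 0.6761; fraction as HOCl = 1/(1 + 0.6761) = 0.5966.
Free chlorine required for 2.43 ppm HOCl: 2.43 / 0.5966 = 4.073 ppm.
FC to add: 4.073 − 0.7 = 3.373 mg/L as Cl₂.
Cl₂ equivalent: 3.373 mg/L × 1,480,000 L = 4992 g.
Product at 56.6% available Cl: 4992 / 0.566 = 8820 g.

8.82 kg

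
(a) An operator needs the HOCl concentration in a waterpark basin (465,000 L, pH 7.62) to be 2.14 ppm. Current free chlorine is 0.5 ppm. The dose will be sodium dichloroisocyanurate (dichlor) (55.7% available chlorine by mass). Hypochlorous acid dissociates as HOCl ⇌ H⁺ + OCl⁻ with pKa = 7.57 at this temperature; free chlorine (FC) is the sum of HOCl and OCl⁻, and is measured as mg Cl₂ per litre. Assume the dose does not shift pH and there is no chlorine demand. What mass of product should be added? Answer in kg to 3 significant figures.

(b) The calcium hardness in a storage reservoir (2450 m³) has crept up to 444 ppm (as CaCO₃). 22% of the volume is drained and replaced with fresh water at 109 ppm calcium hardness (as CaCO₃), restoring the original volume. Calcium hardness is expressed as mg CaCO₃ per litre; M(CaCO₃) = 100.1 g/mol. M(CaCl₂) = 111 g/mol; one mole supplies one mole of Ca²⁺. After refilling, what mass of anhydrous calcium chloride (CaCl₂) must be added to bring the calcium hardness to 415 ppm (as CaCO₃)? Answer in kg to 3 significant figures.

(a) [OCl⁻]/[HOCl] = 10^(pH − pKa) = 10^(7.62 − 7.57) = 1.122; fraction as HOCl = 1/(1 + 1.122) = 0.4712.
(a) Free chlorine required for 2.14 ppm HOCl: 2.14 / 0.4712 = 4.541 ppm.
(a) FC to add: 4.541 − 0.5 = 4.041 mg/L as Cl₂.
(a) Cl₂ equivalent: 4.041 mg/L × 465,000 L = 1879 g.
(a) Product at 55.7% available Cl: 1879 / 0.557 = 3374 g.

(b) Volume: 2450 m³ = 2,450,000 L.
(b) After draining 22% and refilling: 444 × 0.78 + 109 × 0.22 = 370.3 ppm.
(b) Deficit to target: 415 − 370.3 = 44.7 mg/L.
(b) As CaCO₃: 44.7 mg/L × 2,450,000 L = 109,500 g; ÷ 100.1 = 1094 mol Ca²⁺.
(b) Mass: 1094 × 111 = 121,400 g.

(a) 3.37 kg; (b) 121 kg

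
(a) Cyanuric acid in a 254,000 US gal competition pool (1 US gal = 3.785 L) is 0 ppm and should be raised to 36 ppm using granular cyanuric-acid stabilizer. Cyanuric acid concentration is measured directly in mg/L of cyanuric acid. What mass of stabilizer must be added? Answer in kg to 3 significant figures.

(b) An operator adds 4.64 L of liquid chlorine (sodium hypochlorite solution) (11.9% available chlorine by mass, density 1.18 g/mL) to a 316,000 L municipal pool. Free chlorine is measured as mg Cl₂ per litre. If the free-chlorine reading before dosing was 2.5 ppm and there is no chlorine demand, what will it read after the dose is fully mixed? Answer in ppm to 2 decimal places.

(a) 34.6 kg; (b) 4.56 ppm

(a) Volume: 254,000 US gal × 3.785 L/gal = 961,390 L.
(a) CYA to add: (36 − 0) = 36 mg/L × 961,390 L = 34,610 g cyanuric acid.

(b) Mass of solution: 4.64 L × 1000 mL/L × 1.18 g/mL = 5475 g.
(b) Available chlorine delivered: 5475 g × 0.119 = 651.5 g as Cl₂.
(b) Concentration rise: 651.5 g / 316,000 L = 2.062 mg/L = 2.06 ppm.
(b) Final FC: 2.5 + 2.06 = 4.56 ppm.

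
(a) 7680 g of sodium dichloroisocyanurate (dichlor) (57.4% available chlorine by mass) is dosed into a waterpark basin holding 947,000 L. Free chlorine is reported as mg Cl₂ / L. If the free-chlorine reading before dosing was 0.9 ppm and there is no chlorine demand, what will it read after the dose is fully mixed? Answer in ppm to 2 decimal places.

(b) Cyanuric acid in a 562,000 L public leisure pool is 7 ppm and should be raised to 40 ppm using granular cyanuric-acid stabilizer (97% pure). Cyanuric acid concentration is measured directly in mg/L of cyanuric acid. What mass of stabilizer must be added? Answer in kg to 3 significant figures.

(a) 5.56 ppm; (b) 19.1 kg

(a) Available chlorine delivered: 7680 g × 0.574 = 4408 g as Cl₂.
(a) Concentration rise: 4408 g / 947,000 L = 4.655 mg/L = 4.66 ppm.
(a) Final FC: 0.9 + 4.66 = 5.56 ppm.

(b) CYA to add: (40 − 7) = 33 mg/L × 562,000 L = 18,550 g cyanuric acid.
(b) At 97% purity: 18,550 / 0.97 = 19,120 g product.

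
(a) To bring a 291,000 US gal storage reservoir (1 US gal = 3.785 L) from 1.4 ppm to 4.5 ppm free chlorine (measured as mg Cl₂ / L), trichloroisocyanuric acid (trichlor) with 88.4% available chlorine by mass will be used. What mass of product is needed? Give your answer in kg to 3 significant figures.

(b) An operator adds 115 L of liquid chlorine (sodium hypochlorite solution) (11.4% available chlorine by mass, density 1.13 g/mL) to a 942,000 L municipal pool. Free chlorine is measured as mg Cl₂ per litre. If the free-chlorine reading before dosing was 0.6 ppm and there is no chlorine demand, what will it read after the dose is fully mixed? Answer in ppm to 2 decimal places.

(a) Volume: 291,000 US gal × 3.785 L/gal = 1,101,435 L.
(a) Chlorine deficit: 4.5 − 1.4 = 3.1 ppm = 3.1 mg/L as Cl₂.
(a) Cl₂ equivalent needed: 3.1 mg/L × 1,101,435 L = 3,414,000 mg = 3414 g.
(a) Product at 88.4% available chlorine: 3414 / 0.884 = 3862 g.

(b) Mass of solution: 115 L × 1000 mL/L × 1.13 g/mL = 129,900 g.
(b) Available chlorine delivered: 129,900 g × 0.114 = 14,810 g as Cl₂.
(b) Concentration rise: 14,810 g / 942,000 L = 15.73 mg/L = 15.73 ppm.
(b) Final FC: 0.6 + 15.73 = 16.33 ppm.

(a) 3.86 kg; (b) 16.33 ppm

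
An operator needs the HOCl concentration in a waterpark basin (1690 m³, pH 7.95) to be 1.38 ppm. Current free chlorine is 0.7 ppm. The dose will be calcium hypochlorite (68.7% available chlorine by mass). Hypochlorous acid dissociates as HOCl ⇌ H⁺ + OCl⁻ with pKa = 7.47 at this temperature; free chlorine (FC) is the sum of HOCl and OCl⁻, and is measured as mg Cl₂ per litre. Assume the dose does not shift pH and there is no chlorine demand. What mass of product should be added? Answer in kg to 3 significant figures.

Volume: 1690 m³ = 1,690,000 L.
[OCl⁻]/[HOCl] = 10^(pH − pKa) = 10^(7.95 − 7.47) = 3.02; fraction as HOCl = 1/(1 + 3.02) = 0.2488.
Free chlorine required for 1.38 ppm HOCl: 1.38 / 0.2488 = 5.548 ppm.
FC to add: 5.548 − 0.7 = 4.848 mg/L as Cl₂.
Cl₂ equivalent: 4.848 mg/L × 1,690,000 L = 8192 g.
Product at 68.7% available Cl: 8192 / 0.687 = 11,920 g.

11.9 kg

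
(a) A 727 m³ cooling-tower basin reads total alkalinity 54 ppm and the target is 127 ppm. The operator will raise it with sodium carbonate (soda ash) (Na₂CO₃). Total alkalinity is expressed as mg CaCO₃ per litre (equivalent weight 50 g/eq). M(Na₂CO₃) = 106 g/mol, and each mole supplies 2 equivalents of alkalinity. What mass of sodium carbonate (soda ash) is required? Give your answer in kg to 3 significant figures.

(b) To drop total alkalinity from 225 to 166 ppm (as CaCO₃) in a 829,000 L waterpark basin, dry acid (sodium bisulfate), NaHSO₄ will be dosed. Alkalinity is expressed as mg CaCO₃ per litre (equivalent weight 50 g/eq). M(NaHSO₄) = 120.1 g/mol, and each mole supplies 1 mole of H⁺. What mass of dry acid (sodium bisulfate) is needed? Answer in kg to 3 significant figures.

(a) 56.3 kg; (b) 117 kg

(a) Volume: 727 m³ = 727,000 L.
(a) Alkalinity to add: (127 − 54) = 73 mg/L as CaCO₃ × 727,000 L = 53,070 g as CaCO₃.
(a) Equivalents: 53,070 g ÷ 50 g/eq = 1061 eq.
(a) Each mole of Na₂CO₃ supplies 2 eq, so 1061 / 2 = 530.7 mol.
(a) Mass: 530.7 mol × 106 g/mol = 56,260 g.

(b) Alkalinity to neutralize: (225 − 166) = 59 mg/L as CaCO₃ × 829,000 L = 48,910 g as CaCO₃.
(b) Equivalents of H⁺ required: 48,910 ÷ 50 g/eq = 978.2 eq = 978.2 mol NaHSO₄.
(b) Mass of NaHSO₄: 978.2 × 120.1 = 117,500 g.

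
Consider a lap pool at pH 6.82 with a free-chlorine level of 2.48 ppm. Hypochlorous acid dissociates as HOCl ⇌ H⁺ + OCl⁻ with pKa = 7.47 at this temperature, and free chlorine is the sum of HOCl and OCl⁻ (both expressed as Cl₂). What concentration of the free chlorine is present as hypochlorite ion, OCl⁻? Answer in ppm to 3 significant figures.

[OCl⁻]/[HOCl] = 10^(pH − pKa) = 10^(6.82 − 7.47) = 10^-0.65 = 0.2239.
Fraction as HOCl = 1 / (1 + 0.2239) = 0.8171.
OCl⁻ = (1 − 0.8171) × 2.48 ppm = 0.4536 ppm.

0.454 ppm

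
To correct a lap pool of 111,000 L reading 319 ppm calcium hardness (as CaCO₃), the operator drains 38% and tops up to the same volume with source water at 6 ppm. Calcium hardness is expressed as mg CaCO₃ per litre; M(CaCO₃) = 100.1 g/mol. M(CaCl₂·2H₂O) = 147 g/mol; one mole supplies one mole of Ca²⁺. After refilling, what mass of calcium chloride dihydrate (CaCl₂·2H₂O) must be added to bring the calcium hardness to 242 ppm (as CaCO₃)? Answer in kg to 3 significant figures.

After draining 38% and refilling: 319 × 0.62 + 6 × 0.38 = 200.06 ppm.
Deficit to target: 242 − 200.06 = 41.94 mg/L.
As CaCO₃: 41.94 mg/L × 111,000 L = 4655 g; ÷ 100.1 = 46.51 mol Ca²⁺.
Mass: 46.51 × 147 = 6837 g.

6.84 kg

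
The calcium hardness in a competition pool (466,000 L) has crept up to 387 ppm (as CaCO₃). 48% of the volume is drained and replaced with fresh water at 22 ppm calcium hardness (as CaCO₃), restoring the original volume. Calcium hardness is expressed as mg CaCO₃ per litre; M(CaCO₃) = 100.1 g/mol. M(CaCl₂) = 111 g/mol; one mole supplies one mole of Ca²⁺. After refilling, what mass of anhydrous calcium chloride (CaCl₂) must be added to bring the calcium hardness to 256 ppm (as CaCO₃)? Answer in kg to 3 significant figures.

22.8 kg

After draining 48% and refilling: 387 × 0.52 + 22 × 0.48 = 211.8 ppm.
Deficit to target: 256 − 211.8 = 44.2 mg/L.
As CaCO₃: 44.2 mg/L × 466,000 L = 20,600 g; ÷ 100.1 = 205.8 mol Ca²⁺.
Mass: 205.8 × 111 = 22,840 g.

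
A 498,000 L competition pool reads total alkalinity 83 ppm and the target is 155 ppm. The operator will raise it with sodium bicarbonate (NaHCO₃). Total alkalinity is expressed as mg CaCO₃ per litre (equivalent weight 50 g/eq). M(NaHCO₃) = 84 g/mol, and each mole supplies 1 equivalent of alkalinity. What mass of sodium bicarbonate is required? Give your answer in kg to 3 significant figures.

60.2 kg

Alkalinity to add: (155 − 83) = 72 mg/L as CaCO₃ × 498,000 L = 35,860 g as CaCO₃.
Equivalents: 35,860 g ÷ 50 g/eq = 717.1 eq.
NaHCO₃ supplies 1 eq per mole → 717.1 mol.
Mass: 717.1 mol × 84 g/mol = 60,240 g.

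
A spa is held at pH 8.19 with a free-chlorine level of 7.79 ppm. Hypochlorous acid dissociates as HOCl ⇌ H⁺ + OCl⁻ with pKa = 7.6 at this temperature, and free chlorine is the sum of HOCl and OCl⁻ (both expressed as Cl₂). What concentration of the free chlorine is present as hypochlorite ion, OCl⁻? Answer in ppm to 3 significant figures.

6.20 ppm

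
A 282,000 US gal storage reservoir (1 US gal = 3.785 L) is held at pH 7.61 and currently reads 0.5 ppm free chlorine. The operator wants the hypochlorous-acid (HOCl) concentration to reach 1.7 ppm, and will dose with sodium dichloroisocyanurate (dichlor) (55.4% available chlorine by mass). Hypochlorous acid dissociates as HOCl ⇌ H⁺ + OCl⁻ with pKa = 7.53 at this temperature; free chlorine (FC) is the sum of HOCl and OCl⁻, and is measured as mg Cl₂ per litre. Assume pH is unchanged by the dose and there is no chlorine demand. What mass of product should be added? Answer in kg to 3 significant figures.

6.25 kg

Volume: 282,000 US gal × 3.785 L/gal = 1,067,370 L.
[OCl⁻]/[HOCl] = 10^(pH − pKa) = 10^(7.61 − 7.53) = 1.202; fraction as HOCl = 1/(1 + 1.202) = 0.4541.
Free chlorine required for 1.7 ppm HOCl: 1.7 / 0.4541 = 3.744 ppm.
FC to add: 3.744 − 0.5 = 3.244 mg/L as Cl₂.
Cl₂ equivalent: 3.244 mg/L × 1,067,370 L = 3462 g.
Product at 55.4% available Cl: 3462 / 0.554 = 6250 g.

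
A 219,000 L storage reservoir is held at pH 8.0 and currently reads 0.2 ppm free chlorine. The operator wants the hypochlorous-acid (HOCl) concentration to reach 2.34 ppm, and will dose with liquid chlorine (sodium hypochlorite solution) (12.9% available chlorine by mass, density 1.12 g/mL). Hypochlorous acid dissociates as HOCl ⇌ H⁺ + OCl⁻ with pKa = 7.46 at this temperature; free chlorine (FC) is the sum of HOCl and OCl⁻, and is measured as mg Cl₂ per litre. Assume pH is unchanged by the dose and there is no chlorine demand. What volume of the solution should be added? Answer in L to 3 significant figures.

15.5 L

[OCl⁻]/[HOCl] = 10^(pH − pKa) = 10^(8.0 − 7.46) = 3.467; fraction as HOCl = 1/(1 + 3.467) = 0.2238.
Free chlorine required for 2.34 ppm HOCl: 2.34 / 0.2238 = 10.45 ppm.
FC to add: 10.45 − 0.2 = 10.25 mg/L as Cl₂.
Cl₂ equivalent: 10.25 mg/L × 219,000 L = 2246 g.
Product at 12.9% available Cl: 2246 / 0.129 = 17,410 g.
Volume: 17,410 g ÷ 1.12 g/mL = 15,540 mL.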